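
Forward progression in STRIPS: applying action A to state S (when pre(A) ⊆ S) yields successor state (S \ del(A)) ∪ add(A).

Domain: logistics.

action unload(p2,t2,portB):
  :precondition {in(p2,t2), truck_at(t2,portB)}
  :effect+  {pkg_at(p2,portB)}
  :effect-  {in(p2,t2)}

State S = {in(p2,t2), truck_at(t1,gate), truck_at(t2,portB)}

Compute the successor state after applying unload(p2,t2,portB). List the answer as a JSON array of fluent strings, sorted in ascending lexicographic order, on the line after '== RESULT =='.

Progress:
  pre ⊆ S: {in(p2,t2), truck_at(t2,portB)} ⊆ S  — applicable
  S \ del = {truck_at(t1,gate), truck_at(t2,portB)}
  ∪ add   = {pkg_at(p2,portB), truck_at(t1,gate), truck_at(t2,portB)}

== RESULT ==
["pkg_at(p2,portB)", "truck_at(t1,gate)", "truck_at(t2,portB)"]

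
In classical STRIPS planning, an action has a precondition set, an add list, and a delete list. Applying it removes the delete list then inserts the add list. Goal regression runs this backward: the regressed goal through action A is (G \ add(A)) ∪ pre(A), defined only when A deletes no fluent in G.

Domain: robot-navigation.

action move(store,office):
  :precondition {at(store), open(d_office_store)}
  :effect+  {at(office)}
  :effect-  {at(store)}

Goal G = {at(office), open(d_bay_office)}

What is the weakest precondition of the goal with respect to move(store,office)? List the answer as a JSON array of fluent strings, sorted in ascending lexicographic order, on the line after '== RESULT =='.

Regress:
  G ∩ del = {}  (empty — regression defined)
  G \ add = {at(office), open(d_bay_office)} \ {at(office)} = {open(d_bay_office)}
  ∪ pre   = {open(d_bay_office)} ∪ {at(store), open(d_office_store)}
          = {at(store), open(d_bay_office), open(d_office_store)}

== RESULT ==
["at(store)", "open(d_bay_office)", "open(d_office_store)"]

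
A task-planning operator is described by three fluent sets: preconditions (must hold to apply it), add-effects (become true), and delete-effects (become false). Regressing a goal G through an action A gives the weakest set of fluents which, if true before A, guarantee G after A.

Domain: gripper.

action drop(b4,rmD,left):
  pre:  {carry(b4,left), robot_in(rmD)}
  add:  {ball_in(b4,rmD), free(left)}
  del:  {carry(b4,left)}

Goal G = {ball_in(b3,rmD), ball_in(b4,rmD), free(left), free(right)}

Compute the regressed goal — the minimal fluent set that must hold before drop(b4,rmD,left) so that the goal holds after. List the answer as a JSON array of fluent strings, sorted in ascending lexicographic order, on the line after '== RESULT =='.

Regress:
  G ∩ del = {}  (empty — regression defined)
  G \ add = {ball_in(b3,rmD), ball_in(b4,rmD), free(left), free(right)} \ {ball_in(b4,rmD), free(left)} = {ball_in(b3,rmD), free(right)}
  ∪ pre   = {ball_in(b3,rmD), free(right)} ∪ {carry(b4,left), robot_in(rmD)}
          = {ball_in(b3,rmD), carry(b4,left), free(right), robot_in(rmD)}

== RESULT ==
["ball_in(b3,rmD)", "carry(b4,left)", "free(right)", "robot_in(rmD)"]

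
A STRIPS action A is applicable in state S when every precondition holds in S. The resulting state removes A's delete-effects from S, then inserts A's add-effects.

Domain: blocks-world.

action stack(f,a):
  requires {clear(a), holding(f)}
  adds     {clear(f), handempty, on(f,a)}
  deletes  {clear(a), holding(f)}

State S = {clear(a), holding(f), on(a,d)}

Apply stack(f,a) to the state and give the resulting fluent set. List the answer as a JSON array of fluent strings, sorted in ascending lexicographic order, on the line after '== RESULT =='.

Progress:
  pre ⊆ S: {clear(a), holding(f)} ⊆ S  — applicable
  S \ del = {on(a,d)}
  ∪ add   = {clear(f), handempty, on(a,d), on(f,a)}

== RESULT ==
["clear(f)", "handempty", "on(a,d)", "on(f,a)"]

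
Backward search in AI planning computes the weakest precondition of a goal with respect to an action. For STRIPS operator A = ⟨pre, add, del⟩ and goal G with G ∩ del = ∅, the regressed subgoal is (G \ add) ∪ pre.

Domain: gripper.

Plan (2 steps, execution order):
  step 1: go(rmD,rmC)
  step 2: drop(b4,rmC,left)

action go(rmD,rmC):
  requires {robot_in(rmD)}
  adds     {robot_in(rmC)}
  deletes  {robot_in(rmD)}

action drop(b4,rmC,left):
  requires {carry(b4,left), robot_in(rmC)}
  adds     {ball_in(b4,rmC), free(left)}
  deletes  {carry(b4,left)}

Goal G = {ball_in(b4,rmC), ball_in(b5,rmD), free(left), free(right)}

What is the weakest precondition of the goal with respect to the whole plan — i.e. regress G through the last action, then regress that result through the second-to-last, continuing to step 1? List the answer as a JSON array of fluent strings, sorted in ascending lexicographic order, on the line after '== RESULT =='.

Work backward from the goal:
  through step 2 (drop(b4,rmC,left)): drop {ball_in(b4,rmC), free(left)}, keep {ball_in(b5,rmD), free(right)}, require {carry(b4,left), robot_in(rmC)}
    → {ball_in(b5,rmD), carry(b4,left), free(right), robot_in(rmC)}
  through step 1 (go(rmD,rmC)): drop {robot_in(rmC)}, keep {ball_in(b5,rmD), carry(b4,left), free(right)}, require {robot_in(rmD)}
    → {ball_in(b5,rmD), carry(b4,left), free(right), robot_in(rmD)}

== RESULT ==
["ball_in(b5,rmD)", "carry(b4,left)", "free(right)", "robot_in(rmD)"]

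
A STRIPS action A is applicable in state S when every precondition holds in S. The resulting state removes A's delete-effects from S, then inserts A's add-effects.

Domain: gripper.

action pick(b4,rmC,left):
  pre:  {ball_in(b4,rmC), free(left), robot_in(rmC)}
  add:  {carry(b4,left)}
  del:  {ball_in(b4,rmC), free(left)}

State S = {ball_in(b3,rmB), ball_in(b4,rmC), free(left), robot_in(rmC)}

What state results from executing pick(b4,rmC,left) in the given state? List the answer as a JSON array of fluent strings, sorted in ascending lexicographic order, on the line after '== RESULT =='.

Compute (S \ del) ∪ add:
  pre ⊆ S: {ball_in(b4,rmC), free(left), robot_in(rmC)} ⊆ S  — applicable
  S \ del = {ball_in(b3,rmB), robot_in(rmC)}
  ∪ add   = {ball_in(b3,rmB), carry(b4,left), robot_in(rmC)}

== RESULT ==
["ball_in(b3,rmB)", "carry(b4,left)", "robot_in(rmC)"]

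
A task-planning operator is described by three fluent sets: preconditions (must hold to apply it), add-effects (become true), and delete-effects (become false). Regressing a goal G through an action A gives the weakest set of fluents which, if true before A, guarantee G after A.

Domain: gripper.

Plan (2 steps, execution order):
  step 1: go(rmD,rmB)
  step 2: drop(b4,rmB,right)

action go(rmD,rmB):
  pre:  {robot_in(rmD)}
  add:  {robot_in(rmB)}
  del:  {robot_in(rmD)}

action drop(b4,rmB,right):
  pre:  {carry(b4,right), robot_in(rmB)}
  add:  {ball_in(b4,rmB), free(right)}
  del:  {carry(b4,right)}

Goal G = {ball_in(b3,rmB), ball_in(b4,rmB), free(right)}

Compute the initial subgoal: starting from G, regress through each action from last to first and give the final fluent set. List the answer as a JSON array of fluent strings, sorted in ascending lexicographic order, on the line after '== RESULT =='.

Work backward from the goal:
  through step 2 (drop(b4,rmB,right)): drop {ball_in(b4,rmB), free(right)}, keep {ball_in(b3,rmB)}, require {carry(b4,right), robot_in(rmB)}
    → {ball_in(b3,rmB), carry(b4,right), robot_in(rmB)}
  through step 1 (go(rmD,rmB)): drop {robot_in(rmB)}, keep {ball_in(b3,rmB), carry(b4,right)}, require {robot_in(rmD)}
    → {ball_in(b3,rmB), carry(b4,right), robot_in(rmD)}

== RESULT ==
["ball_in(b3,rmB)", "carry(b4,right)", "robot_in(rmD)"]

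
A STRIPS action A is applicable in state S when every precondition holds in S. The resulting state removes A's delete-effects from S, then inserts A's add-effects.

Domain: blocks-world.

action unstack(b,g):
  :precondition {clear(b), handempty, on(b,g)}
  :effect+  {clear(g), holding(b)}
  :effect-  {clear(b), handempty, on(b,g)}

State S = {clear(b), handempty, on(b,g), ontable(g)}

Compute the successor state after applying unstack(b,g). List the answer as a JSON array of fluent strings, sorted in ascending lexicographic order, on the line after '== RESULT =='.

Compute (S \ del) ∪ add:
  pre ⊆ S: {clear(b), handempty, on(b,g)} ⊆ S  — applicable
  S \ del = {ontable(g)}
  ∪ add   = {clear(g), holding(b), ontable(g)}

== RESULT ==
["clear(g)", "holding(b)", "ontable(g)"]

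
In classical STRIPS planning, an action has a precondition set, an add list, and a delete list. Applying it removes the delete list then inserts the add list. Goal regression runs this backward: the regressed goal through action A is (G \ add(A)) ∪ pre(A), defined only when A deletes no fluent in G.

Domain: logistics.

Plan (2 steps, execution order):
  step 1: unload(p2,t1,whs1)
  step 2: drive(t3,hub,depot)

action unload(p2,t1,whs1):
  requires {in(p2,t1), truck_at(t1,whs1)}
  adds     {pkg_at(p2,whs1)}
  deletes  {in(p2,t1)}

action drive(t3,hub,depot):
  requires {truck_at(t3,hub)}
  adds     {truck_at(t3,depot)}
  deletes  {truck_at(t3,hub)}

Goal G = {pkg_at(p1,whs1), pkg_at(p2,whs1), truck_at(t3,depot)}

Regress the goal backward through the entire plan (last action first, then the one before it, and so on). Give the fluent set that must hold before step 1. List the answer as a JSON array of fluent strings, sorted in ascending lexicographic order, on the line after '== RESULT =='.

Regress step by step:
  through step 2 (drive(t3,hub,depot)): drop {truck_at(t3,depot)}, keep {pkg_at(p1,whs1), pkg_at(p2,whs1)}, require {truck_at(t3,hub)}
    → {pkg_at(p1,whs1), pkg_at(p2,whs1), truck_at(t3,hub)}
  through step 1 (unload(p2,t1,whs1)): drop {pkg_at(p2,whs1)}, keep {pkg_at(p1,whs1), truck_at(t3,hub)}, require {in(p2,t1), truck_at(t1,whs1)}
    → {in(p2,t1), pkg_at(p1,whs1), truck_at(t1,whs1), truck_at(t3,hub)}

== RESULT ==
["in(p2,t1)", "pkg_at(p1,whs1)", "truck_at(t1,whs1)", "truck_at(t3,hub)"]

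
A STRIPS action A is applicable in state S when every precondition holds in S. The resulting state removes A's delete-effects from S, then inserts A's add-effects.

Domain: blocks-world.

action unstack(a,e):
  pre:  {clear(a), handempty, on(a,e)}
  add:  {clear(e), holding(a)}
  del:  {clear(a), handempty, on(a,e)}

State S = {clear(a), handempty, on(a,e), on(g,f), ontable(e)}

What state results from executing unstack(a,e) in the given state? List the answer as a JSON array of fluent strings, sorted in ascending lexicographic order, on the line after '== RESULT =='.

Progress:
  pre ⊆ S: {clear(a), handempty, on(a,e)} ⊆ S  — applicable
  S \ del = {on(g,f), ontable(e)}
  ∪ add   = {clear(e), holding(a), on(g,f), ontable(e)}

== RESULT ==
["clear(e)", "holding(a)", "on(g,f)", "ontable(e)"]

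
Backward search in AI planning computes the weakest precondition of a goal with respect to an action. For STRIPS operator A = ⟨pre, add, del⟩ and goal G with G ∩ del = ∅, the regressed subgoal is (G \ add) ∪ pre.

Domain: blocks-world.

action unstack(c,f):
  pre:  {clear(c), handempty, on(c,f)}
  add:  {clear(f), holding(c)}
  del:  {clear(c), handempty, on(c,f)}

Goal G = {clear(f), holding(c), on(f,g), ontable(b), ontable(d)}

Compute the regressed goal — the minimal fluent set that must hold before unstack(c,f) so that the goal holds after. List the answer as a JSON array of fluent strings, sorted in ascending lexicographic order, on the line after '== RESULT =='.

Compute (G \ add) ∪ pre:
  G ∩ del = {}  (empty — regression defined)
  G \ add = {clear(f), holding(c), on(f,g), ontable(b), ontable(d)} \ {clear(f), holding(c)} = {on(f,g), ontable(b), ontable(d)}
  ∪ pre   = {on(f,g), ontable(b), ontable(d)} ∪ {clear(c), handempty, on(c,f)}
          = {clear(c), handempty, on(c,f), on(f,g), ontable(b), ontable(d)}

== RESULT ==
["clear(c)", "handempty", "on(c,f)", "on(f,g)", "ontable(b)", "ontable(d)"]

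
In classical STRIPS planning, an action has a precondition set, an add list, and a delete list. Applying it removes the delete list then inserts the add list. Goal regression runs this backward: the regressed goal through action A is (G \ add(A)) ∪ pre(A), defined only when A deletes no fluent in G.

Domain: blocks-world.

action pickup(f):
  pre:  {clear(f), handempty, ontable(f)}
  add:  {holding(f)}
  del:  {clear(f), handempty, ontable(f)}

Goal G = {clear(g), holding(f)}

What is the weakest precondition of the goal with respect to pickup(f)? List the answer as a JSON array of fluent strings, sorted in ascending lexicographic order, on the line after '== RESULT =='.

Compute (G \ add) ∪ pre:
  G ∩ del = {}  (empty — regression defined)
  G \ add = {clear(g), holding(f)} \ {holding(f)} = {clear(g)}
  ∪ pre   = {clear(g)} ∪ {clear(f), handempty, ontable(f)}
          = {clear(f), clear(g), handempty, ontable(f)}

== RESULT ==
["clear(f)", "clear(g)", "handempty", "ontable(f)"]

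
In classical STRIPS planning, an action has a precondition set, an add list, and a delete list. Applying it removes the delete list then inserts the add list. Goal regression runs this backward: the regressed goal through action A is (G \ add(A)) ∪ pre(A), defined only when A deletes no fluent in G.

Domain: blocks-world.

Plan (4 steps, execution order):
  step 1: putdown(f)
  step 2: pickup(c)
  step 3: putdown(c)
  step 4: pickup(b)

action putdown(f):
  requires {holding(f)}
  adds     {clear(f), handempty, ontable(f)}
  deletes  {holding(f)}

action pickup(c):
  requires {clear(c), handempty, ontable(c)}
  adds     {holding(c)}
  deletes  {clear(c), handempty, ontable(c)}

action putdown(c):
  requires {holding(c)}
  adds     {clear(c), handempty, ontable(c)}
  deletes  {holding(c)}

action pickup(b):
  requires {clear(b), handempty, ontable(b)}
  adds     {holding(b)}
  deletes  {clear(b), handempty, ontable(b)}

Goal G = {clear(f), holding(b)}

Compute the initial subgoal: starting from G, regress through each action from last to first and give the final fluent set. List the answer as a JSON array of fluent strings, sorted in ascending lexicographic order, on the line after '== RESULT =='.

Regress step by step:
  through step 4 (pickup(b)): drop {holding(b)}, keep {clear(f)}, require {clear(b), handempty, ontable(b)}
    → {clear(b), clear(f), handempty, ontable(b)}
  through step 3 (putdown(c)): drop {handempty}, keep {clear(b), clear(f), ontable(b)}, require {holding(c)}
    → {clear(b), clear(f), holding(c), ontable(b)}
  through step 2 (pickup(c)): drop {holding(c)}, keep {clear(b), clear(f), ontable(b)}, require {clear(c), handempty, ontable(c)}
    → {clear(b), clear(c), clear(f), handempty, ontable(b), ontable(c)}
  through step 1 (putdown(f)): drop {clear(f), handempty}, keep {clear(b), clear(c), ontable(b), ontable(c)}, require {holding(f)}
    → {clear(b), clear(c), holding(f), ontable(b), ontable(c)}

== RESULT ==
["clear(b)", "clear(c)", "holding(f)", "ontable(b)", "ontable(c)"]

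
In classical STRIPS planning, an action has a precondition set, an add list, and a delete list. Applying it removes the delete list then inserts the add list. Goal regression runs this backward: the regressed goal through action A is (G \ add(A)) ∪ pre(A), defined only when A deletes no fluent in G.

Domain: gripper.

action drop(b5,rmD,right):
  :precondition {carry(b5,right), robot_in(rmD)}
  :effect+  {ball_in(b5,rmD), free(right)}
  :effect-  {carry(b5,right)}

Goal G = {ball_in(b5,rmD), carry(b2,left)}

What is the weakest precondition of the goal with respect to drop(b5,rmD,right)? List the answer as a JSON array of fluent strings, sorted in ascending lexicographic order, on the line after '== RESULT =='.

Compute (G \ add) ∪ pre:
  G ∩ del = {}  (empty — regression defined)
  G \ add = {ball_in(b5,rmD), carry(b2,left)} \ {ball_in(b5,rmD), free(right)} = {carry(b2,left)}
  ∪ pre   = {carry(b2,left)} ∪ {carry(b5,right), robot_in(rmD)}
          = {carry(b2,left), carry(b5,right), robot_in(rmD)}

== RESULT ==
["carry(b2,left)", "carry(b5,right)", "robot_in(rmD)"]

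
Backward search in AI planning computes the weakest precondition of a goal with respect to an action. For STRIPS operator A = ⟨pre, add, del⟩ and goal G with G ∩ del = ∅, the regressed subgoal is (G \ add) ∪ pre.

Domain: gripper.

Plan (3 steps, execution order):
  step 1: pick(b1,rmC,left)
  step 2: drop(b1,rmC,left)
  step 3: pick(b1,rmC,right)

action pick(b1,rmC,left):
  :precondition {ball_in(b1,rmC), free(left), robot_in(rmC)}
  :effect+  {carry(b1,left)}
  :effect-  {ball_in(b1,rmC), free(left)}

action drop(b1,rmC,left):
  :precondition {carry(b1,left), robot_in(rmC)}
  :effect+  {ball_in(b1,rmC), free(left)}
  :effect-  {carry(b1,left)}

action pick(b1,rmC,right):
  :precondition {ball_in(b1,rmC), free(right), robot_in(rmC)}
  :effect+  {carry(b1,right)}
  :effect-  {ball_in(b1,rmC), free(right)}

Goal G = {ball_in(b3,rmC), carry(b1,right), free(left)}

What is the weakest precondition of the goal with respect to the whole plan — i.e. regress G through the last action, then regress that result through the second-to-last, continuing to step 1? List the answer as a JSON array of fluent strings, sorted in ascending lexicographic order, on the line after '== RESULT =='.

Regress step by step:
  through step 3 (pick(b1,rmC,right)): drop {carry(b1,right)}, keep {ball_in(b3,rmC), free(left)}, require {ball_in(b1,rmC), free(right), robot_in(rmC)}
    → {ball_in(b1,rmC), ball_in(b3,rmC), free(left), free(right), robot_in(rmC)}
  through step 2 (drop(b1,rmC,left)): drop {ball_in(b1,rmC), free(left)}, keep {ball_in(b3,rmC), free(right), robot_in(rmC)}, require {carry(b1,left), robot_in(rmC)}
    → {ball_in(b3,rmC), carry(b1,left), free(right), robot_in(rmC)}
  through step 1 (pick(b1,rmC,left)): drop {carry(b1,left)}, keep {ball_in(b3,rmC), free(right), robot_in(rmC)}, require {ball_in(b1,rmC), free(left), robot_in(rmC)}
    → {ball_in(b1,rmC), ball_in(b3,rmC), free(left), free(right), robot_in(rmC)}

== RESULT ==
["ball_in(b1,rmC)", "ball_in(b3,rmC)", "free(left)", "free(right)", "robot_in(rmC)"]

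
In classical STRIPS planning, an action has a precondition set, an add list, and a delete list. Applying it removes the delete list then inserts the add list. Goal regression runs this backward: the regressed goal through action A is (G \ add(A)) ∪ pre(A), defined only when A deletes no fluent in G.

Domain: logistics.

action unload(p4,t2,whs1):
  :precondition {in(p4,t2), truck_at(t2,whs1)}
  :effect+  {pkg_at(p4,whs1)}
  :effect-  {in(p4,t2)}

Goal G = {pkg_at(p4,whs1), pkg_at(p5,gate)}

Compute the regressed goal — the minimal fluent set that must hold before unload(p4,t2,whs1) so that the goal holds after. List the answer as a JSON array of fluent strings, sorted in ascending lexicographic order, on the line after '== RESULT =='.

Compute (G \ add) ∪ pre:
  G ∩ del = {}  (empty — regression defined)
  G \ add = {pkg_at(p4,whs1), pkg_at(p5,gate)} \ {pkg_at(p4,whs1)} = {pkg_at(p5,gate)}
  ∪ pre   = {pkg_at(p5,gate)} ∪ {in(p4,t2), truck_at(t2,whs1)}
          = {in(p4,t2), pkg_at(p5,gate), truck_at(t2,whs1)}

== RESULT ==
["in(p4,t2)", "pkg_at(p5,gate)", "truck_at(t2,whs1)"]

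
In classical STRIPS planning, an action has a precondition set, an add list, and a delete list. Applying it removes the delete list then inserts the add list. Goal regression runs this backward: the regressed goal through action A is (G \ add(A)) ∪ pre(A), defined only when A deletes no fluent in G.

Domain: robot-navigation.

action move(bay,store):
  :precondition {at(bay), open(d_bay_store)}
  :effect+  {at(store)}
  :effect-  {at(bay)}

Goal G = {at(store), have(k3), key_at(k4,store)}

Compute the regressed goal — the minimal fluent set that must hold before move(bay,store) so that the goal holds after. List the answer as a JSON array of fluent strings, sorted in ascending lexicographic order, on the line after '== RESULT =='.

Compute (G \ add) ∪ pre:
  G ∩ del = {}  (empty — regression defined)
  G \ add = {at(store), have(k3), key_at(k4,store)} \ {at(store)} = {have(k3), key_at(k4,store)}
  ∪ pre   = {have(k3), key_at(k4,store)} ∪ {at(bay), open(d_bay_store)}
          = {at(bay), have(k3), key_at(k4,store), open(d_bay_store)}

== RESULT ==
["at(bay)", "have(k3)", "key_at(k4,store)", "open(d_bay_store)"]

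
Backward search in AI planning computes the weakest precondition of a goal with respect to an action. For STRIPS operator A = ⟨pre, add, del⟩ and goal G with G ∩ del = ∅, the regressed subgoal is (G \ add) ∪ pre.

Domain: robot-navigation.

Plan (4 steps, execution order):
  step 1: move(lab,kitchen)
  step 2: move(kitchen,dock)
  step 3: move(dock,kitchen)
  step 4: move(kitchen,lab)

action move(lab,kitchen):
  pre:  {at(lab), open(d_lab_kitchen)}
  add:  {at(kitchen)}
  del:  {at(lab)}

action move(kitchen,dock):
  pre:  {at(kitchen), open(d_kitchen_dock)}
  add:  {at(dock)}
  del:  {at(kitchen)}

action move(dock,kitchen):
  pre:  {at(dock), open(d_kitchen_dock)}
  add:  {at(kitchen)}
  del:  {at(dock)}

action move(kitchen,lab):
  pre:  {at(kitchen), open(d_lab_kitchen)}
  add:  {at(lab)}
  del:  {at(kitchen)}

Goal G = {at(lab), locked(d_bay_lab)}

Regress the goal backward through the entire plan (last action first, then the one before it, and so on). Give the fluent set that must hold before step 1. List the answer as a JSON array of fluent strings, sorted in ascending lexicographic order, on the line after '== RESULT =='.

Regress step by step:
  through step 4 (move(kitchen,lab)): drop {at(lab)}, keep {locked(d_bay_lab)}, require {at(kitchen), open(d_lab_kitchen)}
    → {at(kitchen), locked(d_bay_lab), open(d_lab_kitchen)}
  through step 3 (move(dock,kitchen)): drop {at(kitchen)}, keep {locked(d_bay_lab), open(d_lab_kitchen)}, require {at(dock), open(d_kitchen_dock)}
    → {at(dock), locked(d_bay_lab), open(d_kitchen_dock), open(d_lab_kitchen)}
  through step 2 (move(kitchen,dock)): drop {at(dock)}, keep {locked(d_bay_lab), open(d_kitchen_dock), open(d_lab_kitchen)}, require {at(kitchen), open(d_kitchen_dock)}
    → {at(kitchen), locked(d_bay_lab), open(d_kitchen_dock), open(d_lab_kitchen)}
  through step 1 (move(lab,kitchen)): drop {at(kitchen)}, keep {locked(d_bay_lab), open(d_kitchen_dock), open(d_lab_kitchen)}, require {at(lab), open(d_lab_kitchen)}
    → {at(lab), locked(d_bay_lab), open(d_kitchen_dock), open(d_lab_kitchen)}

== RESULT ==
["at(lab)", "locked(d_bay_lab)", "open(d_kitchen_dock)", "open(d_lab_kitchen)"]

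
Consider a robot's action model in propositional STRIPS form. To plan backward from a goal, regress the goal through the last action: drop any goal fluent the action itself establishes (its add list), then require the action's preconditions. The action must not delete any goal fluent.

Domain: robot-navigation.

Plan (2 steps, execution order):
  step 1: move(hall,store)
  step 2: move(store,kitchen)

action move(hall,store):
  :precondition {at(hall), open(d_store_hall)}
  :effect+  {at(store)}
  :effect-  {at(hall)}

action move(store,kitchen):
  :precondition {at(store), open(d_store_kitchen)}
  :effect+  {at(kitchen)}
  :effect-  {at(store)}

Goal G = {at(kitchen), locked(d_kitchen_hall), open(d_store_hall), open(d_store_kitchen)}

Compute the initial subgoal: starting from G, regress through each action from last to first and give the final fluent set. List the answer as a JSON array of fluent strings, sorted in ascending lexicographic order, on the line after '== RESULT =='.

Work backward from the goal:
  through step 2 (move(store,kitchen)): drop {at(kitchen)}, keep {locked(d_kitchen_hall), open(d_store_hall), open(d_store_kitchen)}, require {at(store), open(d_store_kitchen)}
    → {at(store), locked(d_kitchen_hall), open(d_store_hall), open(d_store_kitchen)}
  through step 1 (move(hall,store)): drop {at(store)}, keep {locked(d_kitchen_hall), open(d_store_hall), open(d_store_kitchen)}, require {at(hall), open(d_store_hall)}
    → {at(hall), locked(d_kitchen_hall), open(d_store_hall), open(d_store_kitchen)}

== RESULT ==
["at(hall)", "locked(d_kitchen_hall)", "open(d_store_hall)", "open(d_store_kitchen)"]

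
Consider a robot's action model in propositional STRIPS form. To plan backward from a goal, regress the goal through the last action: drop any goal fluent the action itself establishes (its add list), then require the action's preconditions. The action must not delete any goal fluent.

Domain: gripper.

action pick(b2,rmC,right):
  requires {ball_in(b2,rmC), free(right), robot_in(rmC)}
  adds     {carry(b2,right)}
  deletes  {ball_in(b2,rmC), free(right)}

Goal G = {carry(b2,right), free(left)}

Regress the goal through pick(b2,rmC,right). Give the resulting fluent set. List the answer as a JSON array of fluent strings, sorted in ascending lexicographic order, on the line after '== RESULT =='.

Compute (G \ add) ∪ pre:
  G ∩ del = {}  (empty — regression defined)
  G \ add = {carry(b2,right), free(left)} \ {carry(b2,right)} = {free(left)}
  ∪ pre   = {free(left)} ∪ {ball_in(b2,rmC), free(right), robot_in(rmC)}
          = {ball_in(b2,rmC), free(left), free(right), robot_in(rmC)}

== RESULT ==
["ball_in(b2,rmC)", "free(left)", "free(right)", "robot_in(rmC)"]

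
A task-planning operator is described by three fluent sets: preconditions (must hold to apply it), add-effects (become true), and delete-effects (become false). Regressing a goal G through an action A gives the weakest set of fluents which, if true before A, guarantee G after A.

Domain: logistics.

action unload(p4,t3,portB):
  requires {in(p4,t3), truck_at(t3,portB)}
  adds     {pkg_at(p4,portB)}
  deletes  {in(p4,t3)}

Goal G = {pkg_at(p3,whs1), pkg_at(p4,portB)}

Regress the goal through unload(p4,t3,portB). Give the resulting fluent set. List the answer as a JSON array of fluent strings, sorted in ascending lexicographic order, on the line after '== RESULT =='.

Compute (G \ add) ∪ pre:
  G ∩ del = {}  (empty — regression defined)
  G \ add = {pkg_at(p3,whs1), pkg_at(p4,portB)} \ {pkg_at(p4,portB)} = {pkg_at(p3,whs1)}
  ∪ pre   = {pkg_at(p3,whs1)} ∪ {in(p4,t3), truck_at(t3,portB)}
          = {in(p4,t3), pkg_at(p3,whs1), truck_at(t3,portB)}

== RESULT ==
["in(p4,t3)", "pkg_at(p3,whs1)", "truck_at(t3,portB)"]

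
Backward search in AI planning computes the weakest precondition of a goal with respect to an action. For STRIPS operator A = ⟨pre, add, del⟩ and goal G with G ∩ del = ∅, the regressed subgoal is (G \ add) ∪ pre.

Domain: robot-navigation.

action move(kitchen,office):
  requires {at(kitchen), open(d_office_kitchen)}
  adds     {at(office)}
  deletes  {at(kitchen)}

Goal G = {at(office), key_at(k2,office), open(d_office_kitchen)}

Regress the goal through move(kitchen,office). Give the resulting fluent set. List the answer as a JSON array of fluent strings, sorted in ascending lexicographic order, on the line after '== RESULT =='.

Compute (G \ add) ∪ pre:
  G ∩ del = {}  (empty — regression defined)
  G \ add = {at(office), key_at(k2,office), open(d_office_kitchen)} \ {at(office)} = {key_at(k2,office), open(d_office_kitchen)}
  ∪ pre   = {key_at(k2,office), open(d_office_kitchen)} ∪ {at(kitchen), open(d_office_kitchen)}
          = {at(kitchen), key_at(k2,office), open(d_office_kitchen)}

== RESULT ==
["at(kitchen)", "key_at(k2,office)", "open(d_office_kitchen)"]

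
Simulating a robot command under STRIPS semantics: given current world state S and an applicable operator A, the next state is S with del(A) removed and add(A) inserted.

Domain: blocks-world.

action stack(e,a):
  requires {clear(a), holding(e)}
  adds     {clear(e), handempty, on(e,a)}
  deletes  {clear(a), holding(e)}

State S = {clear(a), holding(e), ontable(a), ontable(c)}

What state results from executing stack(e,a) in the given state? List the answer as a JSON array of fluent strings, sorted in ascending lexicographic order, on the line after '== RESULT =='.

Compute (S \ del) ∪ add:
  pre ⊆ S: {clear(a), holding(e)} ⊆ S  — applicable
  S \ del = {ontable(a), ontable(c)}
  ∪ add   = {clear(e), handempty, on(e,a), ontable(a), ontable(c)}

== RESULT ==
["clear(e)", "handempty", "on(e,a)", "ontable(a)", "ontable(c)"]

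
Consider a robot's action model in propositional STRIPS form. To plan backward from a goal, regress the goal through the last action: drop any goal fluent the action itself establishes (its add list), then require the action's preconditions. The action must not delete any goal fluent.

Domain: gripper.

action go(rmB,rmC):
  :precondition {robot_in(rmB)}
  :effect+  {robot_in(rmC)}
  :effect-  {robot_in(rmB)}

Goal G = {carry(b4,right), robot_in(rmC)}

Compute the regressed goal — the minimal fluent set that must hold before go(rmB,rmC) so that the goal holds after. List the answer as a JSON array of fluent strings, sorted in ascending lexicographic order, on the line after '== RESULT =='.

Regress:
  G ∩ del = {}  (empty — regression defined)
  G \ add = {carry(b4,right), robot_in(rmC)} \ {robot_in(rmC)} = {carry(b4,right)}
  ∪ pre   = {carry(b4,right)} ∪ {robot_in(rmB)}
          = {carry(b4,right), robot_in(rmB)}

== RESULT ==
["carry(b4,right)", "robot_in(rmB)"]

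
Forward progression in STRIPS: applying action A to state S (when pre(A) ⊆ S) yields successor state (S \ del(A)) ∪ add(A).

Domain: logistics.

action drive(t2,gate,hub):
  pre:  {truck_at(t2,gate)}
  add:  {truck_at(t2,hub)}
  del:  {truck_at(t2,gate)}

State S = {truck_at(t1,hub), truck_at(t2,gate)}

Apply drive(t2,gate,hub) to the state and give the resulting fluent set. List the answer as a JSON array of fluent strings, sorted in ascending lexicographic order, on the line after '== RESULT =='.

Progress:
  pre ⊆ S: {truck_at(t2,gate)} ⊆ S  — applicable
  S \ del = {truck_at(t1,hub)}
  ∪ add   = {truck_at(t1,hub), truck_at(t2,hub)}

== RESULT ==
["truck_at(t1,hub)", "truck_at(t2,hub)"]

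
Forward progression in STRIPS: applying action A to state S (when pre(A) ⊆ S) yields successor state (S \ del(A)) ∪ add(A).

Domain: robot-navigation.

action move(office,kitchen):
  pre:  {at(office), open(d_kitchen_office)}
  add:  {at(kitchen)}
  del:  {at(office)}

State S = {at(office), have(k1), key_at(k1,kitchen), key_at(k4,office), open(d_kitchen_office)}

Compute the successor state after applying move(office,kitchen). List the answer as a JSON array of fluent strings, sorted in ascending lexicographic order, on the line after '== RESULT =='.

Progress:
  pre ⊆ S: {at(office), open(d_kitchen_office)} ⊆ S  — applicable
  S \ del = {have(k1), key_at(k1,kitchen), key_at(k4,office), open(d_kitchen_office)}
  ∪ add   = {at(kitchen), have(k1), key_at(k1,kitchen), key_at(k4,office), open(d_kitchen_office)}

== RESULT ==
["at(kitchen)", "have(k1)", "key_at(k1,kitchen)", "key_at(k4,office)", "open(d_kitchen_office)"]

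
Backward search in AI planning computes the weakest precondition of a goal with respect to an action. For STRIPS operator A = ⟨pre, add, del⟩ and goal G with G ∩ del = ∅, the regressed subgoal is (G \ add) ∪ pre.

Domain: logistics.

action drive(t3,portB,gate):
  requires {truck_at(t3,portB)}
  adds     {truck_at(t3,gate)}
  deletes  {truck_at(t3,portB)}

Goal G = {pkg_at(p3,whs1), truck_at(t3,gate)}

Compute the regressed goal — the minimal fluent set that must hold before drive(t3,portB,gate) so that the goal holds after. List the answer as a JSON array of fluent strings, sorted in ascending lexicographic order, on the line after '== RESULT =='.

Compute (G \ add) ∪ pre:
  G ∩ del = {}  (empty — regression defined)
  G \ add = {pkg_at(p3,whs1), truck_at(t3,gate)} \ {truck_at(t3,gate)} = {pkg_at(p3,whs1)}
  ∪ pre   = {pkg_at(p3,whs1)} ∪ {truck_at(t3,portB)}
          = {pkg_at(p3,whs1), truck_at(t3,portB)}

== RESULT ==
["pkg_at(p3,whs1)", "truck_at(t3,portB)"]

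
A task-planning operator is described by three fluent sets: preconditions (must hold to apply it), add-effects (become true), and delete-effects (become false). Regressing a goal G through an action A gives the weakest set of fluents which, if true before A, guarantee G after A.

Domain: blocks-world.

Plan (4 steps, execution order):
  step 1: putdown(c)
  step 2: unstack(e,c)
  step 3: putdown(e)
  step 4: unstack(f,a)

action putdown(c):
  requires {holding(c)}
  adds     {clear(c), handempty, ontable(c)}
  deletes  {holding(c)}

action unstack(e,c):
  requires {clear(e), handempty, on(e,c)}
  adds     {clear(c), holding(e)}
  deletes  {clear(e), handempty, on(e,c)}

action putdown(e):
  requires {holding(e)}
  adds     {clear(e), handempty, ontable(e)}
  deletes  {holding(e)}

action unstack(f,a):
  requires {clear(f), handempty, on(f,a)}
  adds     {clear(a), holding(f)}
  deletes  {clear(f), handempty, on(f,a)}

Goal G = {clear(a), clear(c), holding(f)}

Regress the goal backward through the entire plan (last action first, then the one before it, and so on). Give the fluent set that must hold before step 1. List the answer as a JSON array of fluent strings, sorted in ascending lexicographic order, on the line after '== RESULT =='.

Work backward from the goal:
  through step 4 (unstack(f,a)): drop {clear(a), holding(f)}, keep {clear(c)}, require {clear(f), handempty, on(f,a)}
    → {clear(c), clear(f), handempty, on(f,a)}
  through step 3 (putdown(e)): drop {handempty}, keep {clear(c), clear(f), on(f,a)}, require {holding(e)}
    → {clear(c), clear(f), holding(e), on(f,a)}
  through step 2 (unstack(e,c)): drop {clear(c), holding(e)}, keep {clear(f), on(f,a)}, require {clear(e), handempty, on(e,c)}
    → {clear(e), clear(f), handempty, on(e,c), on(f,a)}
  through step 1 (putdown(c)): drop {handempty}, keep {clear(e), clear(f), on(e,c), on(f,a)}, require {holding(c)}
    → {clear(e), clear(f), holding(c), on(e,c), on(f,a)}

== RESULT ==
["clear(e)", "clear(f)", "holding(c)", "on(e,c)", "on(f,a)"]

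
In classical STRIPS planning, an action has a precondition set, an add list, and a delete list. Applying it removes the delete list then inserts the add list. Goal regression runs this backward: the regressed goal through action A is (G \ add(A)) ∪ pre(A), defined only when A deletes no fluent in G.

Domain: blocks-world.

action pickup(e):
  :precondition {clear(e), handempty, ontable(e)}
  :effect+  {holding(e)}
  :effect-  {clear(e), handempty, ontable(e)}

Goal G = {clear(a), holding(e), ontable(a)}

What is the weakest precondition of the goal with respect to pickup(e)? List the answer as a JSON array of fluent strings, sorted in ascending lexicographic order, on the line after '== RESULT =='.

Compute (G \ add) ∪ pre:
  G ∩ del = {}  (empty — regression defined)
  G \ add = {clear(a), holding(e), ontable(a)} \ {holding(e)} = {clear(a), ontable(a)}
  ∪ pre   = {clear(a), ontable(a)} ∪ {clear(e), handempty, ontable(e)}
          = {clear(a), clear(e), handempty, ontable(a), ontable(e)}

== RESULT ==
["clear(a)", "clear(e)", "handempty", "ontable(a)", "ontable(e)"]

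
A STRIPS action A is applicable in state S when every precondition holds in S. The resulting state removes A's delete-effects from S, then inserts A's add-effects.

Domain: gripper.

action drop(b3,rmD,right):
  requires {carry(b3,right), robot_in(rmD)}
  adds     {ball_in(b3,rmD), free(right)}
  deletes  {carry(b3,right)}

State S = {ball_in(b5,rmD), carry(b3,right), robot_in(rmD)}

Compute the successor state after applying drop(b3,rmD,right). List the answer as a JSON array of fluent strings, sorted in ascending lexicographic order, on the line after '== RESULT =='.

Compute (S \ del) ∪ add:
  pre ⊆ S: {carry(b3,right), robot_in(rmD)} ⊆ S  — applicable
  S \ del = {ball_in(b5,rmD), robot_in(rmD)}
  ∪ add   = {ball_in(b3,rmD), ball_in(b5,rmD), free(right), robot_in(rmD)}

== RESULT ==
["ball_in(b3,rmD)", "ball_in(b5,rmD)", "free(right)", "robot_in(rmD)"]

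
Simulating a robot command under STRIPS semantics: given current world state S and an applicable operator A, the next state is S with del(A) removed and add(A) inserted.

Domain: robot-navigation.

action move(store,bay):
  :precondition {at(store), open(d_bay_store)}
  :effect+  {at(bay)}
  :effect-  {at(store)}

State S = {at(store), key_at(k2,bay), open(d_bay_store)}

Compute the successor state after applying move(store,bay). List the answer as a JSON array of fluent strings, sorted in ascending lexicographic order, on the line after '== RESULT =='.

Progress:
  pre ⊆ S: {at(store), open(d_bay_store)} ⊆ S  — applicable
  S \ del = {key_at(k2,bay), open(d_bay_store)}
  ∪ add   = {at(bay), key_at(k2,bay), open(d_bay_store)}

== RESULT ==
["at(bay)", "key_at(k2,bay)", "open(d_bay_store)"]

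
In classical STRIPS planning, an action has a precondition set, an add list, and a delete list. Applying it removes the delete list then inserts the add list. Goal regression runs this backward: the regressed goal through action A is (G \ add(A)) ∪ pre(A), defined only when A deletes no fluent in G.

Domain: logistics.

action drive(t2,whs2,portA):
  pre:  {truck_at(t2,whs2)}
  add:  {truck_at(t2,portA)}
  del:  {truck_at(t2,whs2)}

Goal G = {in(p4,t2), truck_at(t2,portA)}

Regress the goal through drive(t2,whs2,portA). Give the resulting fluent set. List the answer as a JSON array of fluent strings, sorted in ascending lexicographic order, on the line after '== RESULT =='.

Regress:
  G ∩ del = {}  (empty — regression defined)
  G \ add = {in(p4,t2), truck_at(t2,portA)} \ {truck_at(t2,portA)} = {in(p4,t2)}
  ∪ pre   = {in(p4,t2)} ∪ {truck_at(t2,whs2)}
          = {in(p4,t2), truck_at(t2,whs2)}

== RESULT ==
["in(p4,t2)", "truck_at(t2,whs2)"]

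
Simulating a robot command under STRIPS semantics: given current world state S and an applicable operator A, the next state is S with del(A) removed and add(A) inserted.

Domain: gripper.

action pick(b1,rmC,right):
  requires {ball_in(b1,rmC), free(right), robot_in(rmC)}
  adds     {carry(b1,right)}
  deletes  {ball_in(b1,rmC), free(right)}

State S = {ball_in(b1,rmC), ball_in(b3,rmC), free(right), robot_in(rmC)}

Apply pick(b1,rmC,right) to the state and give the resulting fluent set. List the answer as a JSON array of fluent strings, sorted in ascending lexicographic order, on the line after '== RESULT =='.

Progress:
  pre ⊆ S: {ball_in(b1,rmC), free(right), robot_in(rmC)} ⊆ S  — applicable
  S \ del = {ball_in(b3,rmC), robot_in(rmC)}
  ∪ add   = {ball_in(b3,rmC), carry(b1,right), robot_in(rmC)}

== RESULT ==
["ball_in(b3,rmC)", "carry(b1,right)", "robot_in(rmC)"]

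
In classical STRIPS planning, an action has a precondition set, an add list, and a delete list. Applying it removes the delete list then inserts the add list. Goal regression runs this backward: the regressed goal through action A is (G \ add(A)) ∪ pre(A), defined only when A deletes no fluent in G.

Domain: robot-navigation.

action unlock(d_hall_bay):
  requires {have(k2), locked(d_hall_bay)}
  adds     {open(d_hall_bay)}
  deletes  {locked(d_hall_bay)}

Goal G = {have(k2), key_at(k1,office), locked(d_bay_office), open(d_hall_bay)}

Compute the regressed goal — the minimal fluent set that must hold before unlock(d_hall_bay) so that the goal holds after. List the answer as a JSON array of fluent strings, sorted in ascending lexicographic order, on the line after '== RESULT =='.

Regress:
  G ∩ del = {}  (empty — regression defined)
  G \ add = {have(k2), key_at(k1,office), locked(d_bay_office), open(d_hall_bay)} \ {open(d_hall_bay)} = {have(k2), key_at(k1,office), locked(d_bay_office)}
  ∪ pre   = {have(k2), key_at(k1,office), locked(d_bay_office)} ∪ {have(k2), locked(d_hall_bay)}
          = {have(k2), key_at(k1,office), locked(d_bay_office), locked(d_hall_bay)}

== RESULT ==
["have(k2)", "key_at(k1,office)", "locked(d_bay_office)", "locked(d_hall_bay)"]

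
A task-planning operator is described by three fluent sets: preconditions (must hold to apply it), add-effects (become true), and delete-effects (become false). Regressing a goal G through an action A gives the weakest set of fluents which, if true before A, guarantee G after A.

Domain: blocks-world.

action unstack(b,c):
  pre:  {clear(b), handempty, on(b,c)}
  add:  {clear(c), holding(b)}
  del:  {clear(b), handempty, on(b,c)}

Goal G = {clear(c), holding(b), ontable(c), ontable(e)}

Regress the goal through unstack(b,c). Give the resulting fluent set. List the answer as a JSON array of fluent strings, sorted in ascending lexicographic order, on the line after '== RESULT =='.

Regress:
  G ∩ del = {}  (empty — regression defined)
  G \ add = {clear(c), holding(b), ontable(c), ontable(e)} \ {clear(c), holding(b)} = {ontable(c), ontable(e)}
  ∪ pre   = {ontable(c), ontable(e)} ∪ {clear(b), handempty, on(b,c)}
          = {clear(b), handempty, on(b,c), ontable(c), ontable(e)}

== RESULT ==
["clear(b)", "handempty", "on(b,c)", "ontable(c)", "ontable(e)"]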